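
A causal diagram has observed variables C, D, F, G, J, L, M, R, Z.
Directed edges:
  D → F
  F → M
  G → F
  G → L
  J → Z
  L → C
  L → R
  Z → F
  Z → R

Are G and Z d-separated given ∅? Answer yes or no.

Yes — G ⊥ Z | ∅.

Bayes-Ball from G | ∅ reaches {C,F,L,M,R}.
Z ∉ reach(G|∅) ⇒ G ⊥ Z | ∅.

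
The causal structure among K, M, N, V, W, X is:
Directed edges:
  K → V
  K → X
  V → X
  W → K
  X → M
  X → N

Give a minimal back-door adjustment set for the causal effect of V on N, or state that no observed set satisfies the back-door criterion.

V→N: minimal back-door set {K}.

desc(V)\{V}={M,N,X}; candidates ⊆ {K,W}.
size 0: {}; under {} V still reaches {K,M,N,W,X} ∋ N.
{K}: V⊥N given {K} in G with V→· removed — back-door holds.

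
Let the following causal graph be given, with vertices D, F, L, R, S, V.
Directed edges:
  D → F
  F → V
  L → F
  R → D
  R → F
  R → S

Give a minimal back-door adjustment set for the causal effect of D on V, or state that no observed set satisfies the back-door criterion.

desc(D)\{D}={F,V}; candidates ⊆ {L,R,S}.
size 0: {}; under {} D still reaches {F,R,S,V} ∋ V.
{R}: D⊥V given {R} in G with D→· removed — back-door holds.

D→V: minimal back-door set {R}.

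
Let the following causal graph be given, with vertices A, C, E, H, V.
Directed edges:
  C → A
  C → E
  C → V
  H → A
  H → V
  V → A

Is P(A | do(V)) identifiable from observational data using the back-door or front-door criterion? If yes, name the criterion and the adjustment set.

desc(V)\{V}={A}; candidates ⊆ {C,E,H}.
size 0: {}; under {} V still reaches {A,C,E,H} ∋ A.
size 1: {C}, {E}, {H}; under {C} V still reaches {A,H} ∋ A.
{C,H}: V⊥A given {C,H} in G with V→· removed — back-door holds.
P(A|do(V)) = Σ_{C,H} P(A|V,C,H)·P(C,H).

P(A|do(V)): backdoor, adjust for {C, H}.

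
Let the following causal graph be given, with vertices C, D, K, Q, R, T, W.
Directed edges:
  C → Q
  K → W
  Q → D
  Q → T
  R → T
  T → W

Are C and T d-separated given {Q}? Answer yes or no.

Bayes-Ball from C | {Q} reaches ∅.
T ∉ reach(C|{Q}) ⇒ C ⊥ T | {Q}.

Yes — C ⊥ T | {Q}.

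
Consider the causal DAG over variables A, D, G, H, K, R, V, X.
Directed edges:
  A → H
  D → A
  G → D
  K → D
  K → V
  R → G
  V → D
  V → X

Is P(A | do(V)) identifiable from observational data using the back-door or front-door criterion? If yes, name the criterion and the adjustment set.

P(A|do(V)): backdoor, adjust for {K}.

desc(V)\{V}={A,D,H,X}; candidates ⊆ {G,K,R}.
size 0: {}; under {} V still reaches {A,D,H,K} ∋ A.
{K}: V⊥A given {K} in G with V→· removed — back-door holds.
P(A|do(V)) = Σ_{K} P(A|V,K)·P(K).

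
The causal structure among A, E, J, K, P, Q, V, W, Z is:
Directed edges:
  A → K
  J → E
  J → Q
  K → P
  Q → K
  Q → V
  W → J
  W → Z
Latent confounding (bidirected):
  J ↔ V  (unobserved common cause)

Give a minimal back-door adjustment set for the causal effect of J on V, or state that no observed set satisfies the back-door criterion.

desc(J)\{J}={E,K,P,Q,V}; candidates ⊆ {A,W,Z}.
J↔V: latent back-door arc(s) into J.
size 0: {}; under {} J still reaches {V,W,Z} ∋ V.
size 1: {A}, {W}, {Z}; under {A} J still reaches {V,W,Z} ∋ V.
size 2: {A,W}, {A,Z}, {W,Z}; under {A,W} J still reaches {V} ∋ V.
J↔V cannot be blocked by any observed set — no back-door set.

J→V: no observed back-door set.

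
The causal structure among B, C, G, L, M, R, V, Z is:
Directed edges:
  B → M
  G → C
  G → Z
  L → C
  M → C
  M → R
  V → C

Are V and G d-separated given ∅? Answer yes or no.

Yes — V ⊥ G | ∅.

Bayes-Ball from V | ∅ reaches {C}.
G ∉ reach(V|∅) ⇒ V ⊥ G | ∅.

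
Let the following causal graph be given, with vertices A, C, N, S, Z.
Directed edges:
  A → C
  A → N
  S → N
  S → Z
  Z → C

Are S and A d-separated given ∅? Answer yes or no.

Yes — S ⊥ A | ∅.

Bayes-Ball from S | ∅ reaches {C,N,Z}.
A ∉ reach(S|∅) ⇒ S ⊥ A | ∅.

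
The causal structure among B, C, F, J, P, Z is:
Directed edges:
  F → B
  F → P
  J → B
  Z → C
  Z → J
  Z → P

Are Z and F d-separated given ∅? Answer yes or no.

Yes — Z ⊥ F | ∅.

Bayes-Ball from Z | ∅ reaches {B,C,J,P}.
F ∉ reach(Z|∅) ⇒ Z ⊥ F | ∅.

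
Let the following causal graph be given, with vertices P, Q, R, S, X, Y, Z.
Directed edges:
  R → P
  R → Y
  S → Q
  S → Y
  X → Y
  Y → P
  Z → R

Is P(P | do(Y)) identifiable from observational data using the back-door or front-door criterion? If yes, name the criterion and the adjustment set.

P(P|do(Y)): backdoor, adjust for {R}.

desc(Y)\{Y}={P}; candidates ⊆ {Q,R,S,X,Z}.
size 0: {}; under {} Y still reaches {P,Q,R,S,X,Z} ∋ P.
{R}: Y⊥P given {R} in G with Y→· removed — back-door holds.
P(P|do(Y)) = Σ_{R} P(P|Y,R)·P(R).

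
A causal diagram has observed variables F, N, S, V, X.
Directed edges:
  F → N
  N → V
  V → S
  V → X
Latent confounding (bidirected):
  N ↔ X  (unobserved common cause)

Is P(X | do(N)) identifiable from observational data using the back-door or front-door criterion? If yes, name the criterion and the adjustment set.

desc(N)\{N}={S,V,X}; candidates ⊆ {F}.
N↔X: latent back-door arc(s) into N.
size 0: {}; under {} N still reaches {F,X} ∋ X.
size 1: {F}; under {F} N still reaches {X} ∋ X.
N↔X cannot be blocked by any observed set — no back-door set.
{V}: (i) intercepts every directed N→X path; (ii) no back-door N→{V}; (iii) {N} blocks every back-door {V}→X. Front-door holds.
P(X|do(N)) = Σ_{V} P(V|N) Σ_{N'} P(X|V,N')P(N').

P(X|do(N)): frontdoor, adjust for {V}.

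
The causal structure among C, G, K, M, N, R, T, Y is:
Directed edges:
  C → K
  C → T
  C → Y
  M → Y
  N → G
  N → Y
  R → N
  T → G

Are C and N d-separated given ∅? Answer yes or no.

Yes — C ⊥ N | ∅.

Bayes-Ball from C | ∅ reaches {G,K,T,Y}.
N ∉ reach(C|∅) ⇒ C ⊥ N | ∅.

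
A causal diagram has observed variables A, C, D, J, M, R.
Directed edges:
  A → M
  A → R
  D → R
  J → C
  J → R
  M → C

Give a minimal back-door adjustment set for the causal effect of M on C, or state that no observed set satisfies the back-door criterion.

desc(M)\{M}={C}; candidates ⊆ {A,D,J,R}.
∅: M⊥C given ∅ in G with M→· removed — back-door holds.

M→C: minimal back-door set ∅.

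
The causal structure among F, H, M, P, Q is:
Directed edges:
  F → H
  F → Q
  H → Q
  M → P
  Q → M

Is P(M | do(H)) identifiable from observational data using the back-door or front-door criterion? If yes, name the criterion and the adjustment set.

P(M|do(H)): backdoor, adjust for {F}.

desc(H)\{H}={M,P,Q}; candidates ⊆ {F}.
size 0: {}; under {} H still reaches {F,M,P,Q} ∋ M.
{F}: H⊥M given {F} in G with H→· removed — back-door holds.
P(M|do(H)) = Σ_{F} P(M|H,F)·P(F).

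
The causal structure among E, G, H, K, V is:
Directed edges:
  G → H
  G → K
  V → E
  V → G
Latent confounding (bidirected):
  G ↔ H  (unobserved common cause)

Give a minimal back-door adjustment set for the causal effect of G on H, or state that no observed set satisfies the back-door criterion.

desc(G)\{G}={H,K}; candidates ⊆ {E,V}.
G↔H: latent back-door arc(s) into G.
size 0: {}; under {} G still reaches {E,H,V} ∋ H.
size 1: {E}, {V}; under {E} G still reaches {H,V} ∋ H.
size 2: {E,V}; under {E,V} G still reaches {H} ∋ H.
G↔H cannot be blocked by any observed set — no back-door set.

G→H: no observed back-door set.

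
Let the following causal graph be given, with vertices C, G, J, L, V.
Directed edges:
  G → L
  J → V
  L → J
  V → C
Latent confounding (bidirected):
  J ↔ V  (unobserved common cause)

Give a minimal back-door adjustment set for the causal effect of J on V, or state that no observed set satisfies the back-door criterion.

J→V: no observed back-door set.

desc(J)\{J}={C,V}; candidates ⊆ {G,L}.
J↔V: latent back-door arc(s) into J.
size 0: {}; under {} J still reaches {C,G,L,V} ∋ V.
size 1: {G}, {L}; under {G} J still reaches {C,L,V} ∋ V.
size 2: {G,L}; under {G,L} J still reaches {C,V} ∋ V.
J↔V cannot be blocked by any observed set — no back-door set.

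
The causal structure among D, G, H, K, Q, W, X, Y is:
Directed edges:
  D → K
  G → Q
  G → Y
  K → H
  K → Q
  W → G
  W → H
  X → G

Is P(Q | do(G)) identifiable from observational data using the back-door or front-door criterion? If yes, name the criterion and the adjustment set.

desc(G)\{G}={Q,Y}; candidates ⊆ {D,H,K,W,X}.
∅: G⊥Q given ∅ in G with G→· removed — back-door holds.
P(Q|do(G)) = P(Q|G) — no adjustment needed.

P(Q|do(G)): backdoor, adjust for ∅.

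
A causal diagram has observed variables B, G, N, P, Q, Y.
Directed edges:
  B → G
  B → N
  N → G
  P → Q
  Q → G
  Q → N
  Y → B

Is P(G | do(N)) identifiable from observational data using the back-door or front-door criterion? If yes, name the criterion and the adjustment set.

P(G|do(N)): backdoor, adjust for {B, Q}.

desc(N)\{N}={G}; candidates ⊆ {B,P,Q,Y}.
size 0: {}; under {} N still reaches {B,G,P,Q,Y} ∋ G.
size 1: {B}, {P}, {Q} …(+1); under {B} N still reaches {G,P,Q} ∋ G.
{B,Q}: N⊥G given {B,Q} in G with N→· removed — back-door holds.
P(G|do(N)) = Σ_{B,Q} P(G|N,B,Q)·P(B,Q).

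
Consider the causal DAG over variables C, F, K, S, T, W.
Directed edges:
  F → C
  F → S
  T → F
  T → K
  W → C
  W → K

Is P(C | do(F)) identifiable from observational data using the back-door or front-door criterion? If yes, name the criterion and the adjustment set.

P(C|do(F)): backdoor, adjust for ∅.

desc(F)\{F}={C,S}; candidates ⊆ {K,T,W}.
∅: F⊥C given ∅ in G with F→· removed — back-door holds.
P(C|do(F)) = P(C|F) — no adjustment needed.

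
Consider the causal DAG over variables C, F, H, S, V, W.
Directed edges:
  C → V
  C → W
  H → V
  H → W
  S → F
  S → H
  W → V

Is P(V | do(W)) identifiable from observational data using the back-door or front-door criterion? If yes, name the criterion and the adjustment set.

P(V|do(W)): backdoor, adjust for {C, H}.

desc(W)\{W}={V}; candidates ⊆ {C,F,H,S}.
size 0: {}; under {} W still reaches {C,F,H,S,V} ∋ V.
size 1: {C}, {F}, {H} …(+1); under {C} W still reaches {F,H,S,V} ∋ V.
{C,H}: W⊥V given {C,H} in G with W→· removed — back-door holds.
P(V|do(W)) = Σ_{C,H} P(V|W,C,H)·P(C,H).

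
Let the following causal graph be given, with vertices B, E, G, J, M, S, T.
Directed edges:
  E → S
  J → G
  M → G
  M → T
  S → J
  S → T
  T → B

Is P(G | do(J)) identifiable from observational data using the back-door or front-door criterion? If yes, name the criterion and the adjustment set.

desc(J)\{J}={G}; candidates ⊆ {B,E,M,S,T}.
∅: J⊥G given ∅ in G with J→· removed — back-door holds.
P(G|do(J)) = P(G|J) — no adjustment needed.

P(G|do(J)): backdoor, adjust for ∅.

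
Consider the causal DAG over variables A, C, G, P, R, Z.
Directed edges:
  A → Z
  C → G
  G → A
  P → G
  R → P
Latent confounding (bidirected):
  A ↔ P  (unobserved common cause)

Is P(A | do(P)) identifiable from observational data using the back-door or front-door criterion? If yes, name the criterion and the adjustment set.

P(A|do(P)): frontdoor, adjust for {G}.

desc(P)\{P}={A,G,Z}; candidates ⊆ {C,R}.
P↔A: latent back-door arc(s) into P.
size 0: {}; under {} P still reaches {A,R,Z} ∋ A.
size 1: {C}, {R}; under {C} P still reaches {A,R,Z} ∋ A.
size 2: {C,R}; under {C,R} P still reaches {A,Z} ∋ A.
P↔A cannot be blocked by any observed set — no back-door set.
{G}: (i) intercepts every directed P→A path; (ii) no back-door P→{G}; (iii) {P} blocks every back-door {G}→A. Front-door holds.
P(A|do(P)) = Σ_{G} P(G|P) Σ_{P'} P(A|G,P')P(P').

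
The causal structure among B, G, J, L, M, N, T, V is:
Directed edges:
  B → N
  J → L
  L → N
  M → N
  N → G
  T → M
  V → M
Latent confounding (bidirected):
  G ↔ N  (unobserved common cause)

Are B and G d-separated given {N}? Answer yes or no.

No — B and G are d-connected given {N}.

Bayes-Ball from B | {N} reaches {G,J,L,M,T,V}.
G ∈ reach(B|{N}) ⇒ B ⊥̸ G | {N}.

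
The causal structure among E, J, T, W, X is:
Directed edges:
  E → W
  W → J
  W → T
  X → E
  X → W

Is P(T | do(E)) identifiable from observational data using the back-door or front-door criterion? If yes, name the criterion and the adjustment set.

desc(E)\{E}={J,T,W}; candidates ⊆ {X}.
size 0: {}; under {} E still reaches {J,T,W,X} ∋ T.
{X}: E⊥T given {X} in G with E→· removed — back-door holds.
P(T|do(E)) = Σ_{X} P(T|E,X)·P(X).

P(T|do(E)): backdoor, adjust for {X}.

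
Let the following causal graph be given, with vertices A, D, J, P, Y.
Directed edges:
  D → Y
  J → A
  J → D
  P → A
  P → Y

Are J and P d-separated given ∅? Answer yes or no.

Yes — J ⊥ P | ∅.

Bayes-Ball from J | ∅ reaches {A,D,Y}.
P ∉ reach(J|∅) ⇒ J ⊥ P | ∅.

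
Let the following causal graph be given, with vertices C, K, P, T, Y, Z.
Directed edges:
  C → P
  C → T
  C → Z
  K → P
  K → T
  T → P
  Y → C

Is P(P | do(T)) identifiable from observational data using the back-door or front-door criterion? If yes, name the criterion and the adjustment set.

P(P|do(T)): backdoor, adjust for {C, K}.

desc(T)\{T}={P}; candidates ⊆ {C,K,Y,Z}.
size 0: {}; under {} T still reaches {C,K,P,Y,Z} ∋ P.
size 1: {C}, {K}, {Y} …(+1); under {C} T still reaches {K,P} ∋ P.
{C,K}: T⊥P given {C,K} in G with T→· removed — back-door holds.
P(P|do(T)) = Σ_{C,K} P(P|T,C,K)·P(C,K).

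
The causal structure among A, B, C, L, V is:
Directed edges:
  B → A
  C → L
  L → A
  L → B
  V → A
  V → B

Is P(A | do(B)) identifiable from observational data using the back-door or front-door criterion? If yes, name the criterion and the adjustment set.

desc(B)\{B}={A}; candidates ⊆ {C,L,V}.
size 0: {}; under {} B still reaches {A,C,L,V} ∋ A.
size 1: {C}, {L}, {V}; under {C} B still reaches {A,L,V} ∋ A.
{L,V}: B⊥A given {L,V} in G with B→· removed — back-door holds.
P(A|do(B)) = Σ_{L,V} P(A|B,L,V)·P(L,V).

P(A|do(B)): backdoor, adjust for {L, V}.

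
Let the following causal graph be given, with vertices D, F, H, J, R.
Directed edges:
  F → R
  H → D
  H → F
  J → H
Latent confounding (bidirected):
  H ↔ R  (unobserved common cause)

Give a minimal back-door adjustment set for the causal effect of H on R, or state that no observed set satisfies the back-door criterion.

desc(H)\{H}={D,F,R}; candidates ⊆ {J}.
H↔R: latent back-door arc(s) into H.
size 0: {}; under {} H still reaches {J,R} ∋ R.
size 1: {J}; under {J} H still reaches {R} ∋ R.
H↔R cannot be blocked by any observed set — no back-door set.

H→R: no observed back-door set.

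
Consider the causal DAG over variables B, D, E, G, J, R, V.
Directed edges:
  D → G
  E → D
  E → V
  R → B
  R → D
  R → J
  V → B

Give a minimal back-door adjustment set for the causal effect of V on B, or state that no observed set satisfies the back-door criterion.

V→B: minimal back-door set ∅.

desc(V)\{V}={B}; candidates ⊆ {D,E,G,J,R}.
∅: V⊥B given ∅ in G with V→· removed — back-door holds.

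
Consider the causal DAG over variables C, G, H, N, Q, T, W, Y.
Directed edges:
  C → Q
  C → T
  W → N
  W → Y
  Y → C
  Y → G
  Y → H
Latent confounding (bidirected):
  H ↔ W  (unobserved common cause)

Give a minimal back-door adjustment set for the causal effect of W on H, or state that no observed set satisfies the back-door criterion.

desc(W)\{W}={C,G,H,N,Q,T,Y}; candidates ⊆ {—}.
W↔H: latent back-door arc(s) into W.
size 0: {}; under {} W still reaches {H} ∋ H.
W↔H cannot be blocked by any observed set — no back-door set.

W→H: no observed back-door set.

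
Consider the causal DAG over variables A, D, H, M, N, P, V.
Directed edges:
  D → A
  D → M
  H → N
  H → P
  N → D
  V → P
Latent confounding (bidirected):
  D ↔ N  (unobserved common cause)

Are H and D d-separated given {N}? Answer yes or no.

Bayes-Ball from H | {N} reaches {A,D,M,P}.
D ∈ reach(H|{N}) ⇒ H ⊥̸ D | {N}.

No — H and D are d-connected given {N}.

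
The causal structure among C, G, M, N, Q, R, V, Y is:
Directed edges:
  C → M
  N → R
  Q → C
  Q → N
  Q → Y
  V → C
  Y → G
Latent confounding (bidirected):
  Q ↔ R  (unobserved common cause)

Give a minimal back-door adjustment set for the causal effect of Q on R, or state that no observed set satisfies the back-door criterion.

Q→R: no observed back-door set.

desc(Q)\{Q}={C,G,M,N,R,Y}; candidates ⊆ {V}.
Q↔R: latent back-door arc(s) into Q.
size 0: {}; under {} Q still reaches {R} ∋ R.
size 1: {V}; under {V} Q still reaches {R} ∋ R.
Q↔R cannot be blocked by any observed set — no back-door set.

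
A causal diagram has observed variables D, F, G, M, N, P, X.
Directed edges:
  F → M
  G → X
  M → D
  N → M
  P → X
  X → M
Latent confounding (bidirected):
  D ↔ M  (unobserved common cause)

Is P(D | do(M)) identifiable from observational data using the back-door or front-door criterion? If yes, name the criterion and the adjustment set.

desc(M)\{M}={D}; candidates ⊆ {F,G,N,P,X}.
M↔D: latent back-door arc(s) into M.
size 0: {}; under {} M still reaches {D,F,G,N,P,X} ∋ D.
size 1: {F}, {G}, {N} …(+2); under {F} M still reaches {D,G,N,P,X} ∋ D.
size 2: {F,G}, {F,N}, {F,P} …(+7); under {F,G} M still reaches {D,N,P,X} ∋ D.
M↔D cannot be blocked by any observed set — no back-door set.
No mediator lies on a directed M→…→D path.
Neither criterion identifies P(D|do(M)) in this graph.

P(D|do(M)): not identifiable (no BD/FD set).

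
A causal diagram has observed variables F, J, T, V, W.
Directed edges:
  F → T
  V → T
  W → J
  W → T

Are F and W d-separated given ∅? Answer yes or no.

Yes — F ⊥ W | ∅.

Bayes-Ball from F | ∅ reaches {T}.
W ∉ reach(F|∅) ⇒ F ⊥ W | ∅.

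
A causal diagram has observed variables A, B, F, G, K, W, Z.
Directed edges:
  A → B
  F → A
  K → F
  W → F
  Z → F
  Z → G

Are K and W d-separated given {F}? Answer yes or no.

No — K and W are d-connected given {F}.

Bayes-Ball from K | {F} reaches {G,W,Z}.
W ∈ reach(K|{F}) ⇒ K ⊥̸ W | {F}.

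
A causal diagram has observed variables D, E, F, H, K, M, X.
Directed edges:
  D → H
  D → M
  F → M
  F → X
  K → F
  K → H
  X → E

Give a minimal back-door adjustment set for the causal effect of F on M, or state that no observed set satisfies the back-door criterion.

F→M: minimal back-door set ∅.

desc(F)\{F}={E,M,X}; candidates ⊆ {D,H,K}.
∅: F⊥M given ∅ in G with F→· removed — back-door holds.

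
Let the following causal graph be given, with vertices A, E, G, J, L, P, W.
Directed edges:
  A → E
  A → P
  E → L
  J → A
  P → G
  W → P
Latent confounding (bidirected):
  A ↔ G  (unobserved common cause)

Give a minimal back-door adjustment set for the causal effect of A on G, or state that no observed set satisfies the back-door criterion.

A→G: no observed back-door set.

desc(A)\{A}={E,G,L,P}; candidates ⊆ {J,W}.
A↔G: latent back-door arc(s) into A.
size 0: {}; under {} A still reaches {G,J} ∋ G.
size 1: {J}, {W}; under {J} A still reaches {G} ∋ G.
size 2: {J,W}; under {J,W} A still reaches {G} ∋ G.
A↔G cannot be blocked by any observed set — no back-door set.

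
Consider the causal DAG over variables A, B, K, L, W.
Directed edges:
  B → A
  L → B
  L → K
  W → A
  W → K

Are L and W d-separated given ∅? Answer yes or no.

Bayes-Ball from L | ∅ reaches {A,B,K}.
W ∉ reach(L|∅) ⇒ L ⊥ W | ∅.

Yes — L ⊥ W | ∅.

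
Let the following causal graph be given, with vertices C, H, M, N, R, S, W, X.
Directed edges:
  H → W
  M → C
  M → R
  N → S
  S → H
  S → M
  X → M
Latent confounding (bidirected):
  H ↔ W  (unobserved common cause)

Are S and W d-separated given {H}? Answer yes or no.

Bayes-Ball from S | {H} reaches {C,M,N,R,W}.
W ∈ reach(S|{H}) ⇒ S ⊥̸ W | {H}.

No — S and W are d-connected given {H}.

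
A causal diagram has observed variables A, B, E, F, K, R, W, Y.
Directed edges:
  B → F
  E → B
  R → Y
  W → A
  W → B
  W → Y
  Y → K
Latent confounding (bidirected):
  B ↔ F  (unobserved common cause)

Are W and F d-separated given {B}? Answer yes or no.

No — W and F are d-connected given {B}.

Bayes-Ball from W | {B} reaches {A,E,F,K,Y}.
F ∈ reach(W|{B}) ⇒ W ⊥̸ F | {B}.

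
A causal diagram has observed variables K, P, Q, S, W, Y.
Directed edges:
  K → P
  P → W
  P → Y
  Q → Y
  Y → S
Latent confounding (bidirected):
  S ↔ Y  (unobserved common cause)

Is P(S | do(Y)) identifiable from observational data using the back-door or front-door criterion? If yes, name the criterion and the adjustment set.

desc(Y)\{Y}={S}; candidates ⊆ {K,P,Q,W}.
Y↔S: latent back-door arc(s) into Y.
size 0: {}; under {} Y still reaches {K,P,Q,S,W} ∋ S.
size 1: {K}, {P}, {Q} …(+1); under {K} Y still reaches {P,Q,S,W} ∋ S.
size 2: {K,P}, {K,Q}, {K,W} …(+3); under {K,P} Y still reaches {Q,S} ∋ S.
Y↔S cannot be blocked by any observed set — no back-door set.
No mediator lies on a directed Y→…→S path.
Neither criterion identifies P(S|do(Y)) in this graph.

P(S|do(Y)): not identifiable (no BD/FD set).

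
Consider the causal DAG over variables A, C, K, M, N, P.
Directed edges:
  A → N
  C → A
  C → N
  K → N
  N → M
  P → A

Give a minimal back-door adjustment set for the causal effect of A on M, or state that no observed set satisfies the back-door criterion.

desc(A)\{A}={M,N}; candidates ⊆ {C,K,P}.
size 0: {}; under {} A still reaches {C,M,N,P} ∋ M.
{C}: A⊥M given {C} in G with A→· removed — back-door holds.

A→M: minimal back-door set {C}.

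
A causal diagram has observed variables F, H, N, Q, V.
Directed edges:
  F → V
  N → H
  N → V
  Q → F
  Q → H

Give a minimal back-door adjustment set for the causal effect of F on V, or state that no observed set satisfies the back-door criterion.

F→V: minimal back-door set ∅.

desc(F)\{F}={V}; candidates ⊆ {H,N,Q}.
∅: F⊥V given ∅ in G with F→· removed — back-door holds.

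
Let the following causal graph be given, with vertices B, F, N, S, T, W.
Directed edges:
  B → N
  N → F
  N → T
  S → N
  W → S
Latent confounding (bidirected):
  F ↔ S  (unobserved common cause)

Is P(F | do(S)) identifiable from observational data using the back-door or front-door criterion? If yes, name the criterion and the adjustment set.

desc(S)\{S}={F,N,T}; candidates ⊆ {B,W}.
S↔F: latent back-door arc(s) into S.
size 0: {}; under {} S still reaches {F,W} ∋ F.
size 1: {B}, {W}; under {B} S still reaches {F,W} ∋ F.
size 2: {B,W}; under {B,W} S still reaches {F} ∋ F.
S↔F cannot be blocked by any observed set — no back-door set.
{N}: (i) intercepts every directed S→F path; (ii) no back-door S→{N}; (iii) {S} blocks every back-door {N}→F. Front-door holds.
P(F|do(S)) = Σ_{N} P(N|S) Σ_{S'} P(F|N,S')P(S').

P(F|do(S)): frontdoor, adjust for {N}.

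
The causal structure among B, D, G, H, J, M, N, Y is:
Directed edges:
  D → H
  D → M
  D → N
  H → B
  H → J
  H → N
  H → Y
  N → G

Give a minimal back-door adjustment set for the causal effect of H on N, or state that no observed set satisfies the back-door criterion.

H→N: minimal back-door set {D}.

desc(H)\{H}={B,G,J,N,Y}; candidates ⊆ {D,M}.
size 0: {}; under {} H still reaches {D,G,M,N} ∋ N.
{D}: H⊥N given {D} in G with H→· removed — back-door holds.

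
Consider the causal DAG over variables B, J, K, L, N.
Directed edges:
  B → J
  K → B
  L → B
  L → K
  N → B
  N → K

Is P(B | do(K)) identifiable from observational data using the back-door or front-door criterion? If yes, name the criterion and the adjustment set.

P(B|do(K)): backdoor, adjust for {L, N}.

desc(K)\{K}={B,J}; candidates ⊆ {L,N}.
size 0: {}; under {} K still reaches {B,J,L,N} ∋ B.
size 1: {L}, {N}; under {L} K still reaches {B,J,N} ∋ B.
{L,N}: K⊥B given {L,N} in G with K→· removed — back-door holds.
P(B|do(K)) = Σ_{L,N} P(B|K,L,N)·P(L,N).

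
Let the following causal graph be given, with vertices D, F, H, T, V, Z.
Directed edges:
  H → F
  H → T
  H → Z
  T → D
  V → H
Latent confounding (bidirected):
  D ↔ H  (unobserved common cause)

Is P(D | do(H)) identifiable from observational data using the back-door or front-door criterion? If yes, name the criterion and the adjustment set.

P(D|do(H)): frontdoor, adjust for {T}.

desc(H)\{H}={D,F,T,Z}; candidates ⊆ {V}.
H↔D: latent back-door arc(s) into H.
size 0: {}; under {} H still reaches {D,V} ∋ D.
size 1: {V}; under {V} H still reaches {D} ∋ D.
H↔D cannot be blocked by any observed set — no back-door set.
{T}: (i) intercepts every directed H→D path; (ii) no back-door H→{T}; (iii) {H} blocks every back-door {T}→D. Front-door holds.
P(D|do(H)) = Σ_{T} P(T|H) Σ_{H'} P(D|T,H')P(H').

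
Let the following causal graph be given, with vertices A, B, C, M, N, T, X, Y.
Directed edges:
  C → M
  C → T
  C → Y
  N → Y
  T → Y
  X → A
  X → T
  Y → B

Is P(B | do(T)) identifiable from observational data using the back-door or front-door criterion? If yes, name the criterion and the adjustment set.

P(B|do(T)): backdoor, adjust for {C}.

desc(T)\{T}={B,Y}; candidates ⊆ {A,C,M,N,X}.
size 0: {}; under {} T still reaches {A,B,C,M,X,Y} ∋ B.
{C}: T⊥B given {C} in G with T→· removed — back-door holds.
P(B|do(T)) = Σ_{C} P(B|T,C)·P(C).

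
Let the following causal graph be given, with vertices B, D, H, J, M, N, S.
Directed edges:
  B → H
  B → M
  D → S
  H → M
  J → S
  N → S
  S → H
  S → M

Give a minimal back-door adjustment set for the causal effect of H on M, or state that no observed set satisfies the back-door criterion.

desc(H)\{H}={M}; candidates ⊆ {B,D,J,N,S}.
size 0: {}; under {} H still reaches {B,D,J,M,N,S} ∋ M.
size 1: {B}, {D}, {J} …(+2); under {B} H still reaches {D,J,M,N,S} ∋ M.
{B,S}: H⊥M given {B,S} in G with H→· removed — back-door holds.

H→M: minimal back-door set {B, S}.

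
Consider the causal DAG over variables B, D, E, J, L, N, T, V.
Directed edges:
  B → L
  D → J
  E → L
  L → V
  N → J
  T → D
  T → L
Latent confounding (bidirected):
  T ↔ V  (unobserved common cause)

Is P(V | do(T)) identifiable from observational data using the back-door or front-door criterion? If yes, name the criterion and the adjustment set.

P(V|do(T)): frontdoor, adjust for {L}.

desc(T)\{T}={D,J,L,V}; candidates ⊆ {B,E,N}.
T↔V: latent back-door arc(s) into T.
size 0: {}; under {} T still reaches {V} ∋ V.
size 1: {B}, {E}, {N}; under {B} T still reaches {V} ∋ V.
size 2: {B,E}, {B,N}, {E,N}; under {B,E} T still reaches {V} ∋ V.
T↔V cannot be blocked by any observed set — no back-door set.
{L}: (i) intercepts every directed T→V path; (ii) no back-door T→{L}; (iii) {T} blocks every back-door {L}→V. Front-door holds.
P(V|do(T)) = Σ_{L} P(L|T) Σ_{T'} P(V|L,T')P(T').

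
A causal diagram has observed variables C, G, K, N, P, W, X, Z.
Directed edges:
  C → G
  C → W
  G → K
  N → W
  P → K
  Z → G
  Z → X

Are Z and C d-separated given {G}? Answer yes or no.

No — Z and C are d-connected given {G}.

Bayes-Ball from Z | {G} reaches {C,W,X}.
C ∈ reach(Z|{G}) ⇒ Z ⊥̸ C | {G}.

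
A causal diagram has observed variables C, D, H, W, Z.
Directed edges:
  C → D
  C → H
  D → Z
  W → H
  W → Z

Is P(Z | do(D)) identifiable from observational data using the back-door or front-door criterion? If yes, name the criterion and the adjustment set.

desc(D)\{D}={Z}; candidates ⊆ {C,H,W}.
∅: D⊥Z given ∅ in G with D→· removed — back-door holds.
P(Z|do(D)) = P(Z|D) — no adjustment needed.

P(Z|do(D)): backdoor, adjust for ∅.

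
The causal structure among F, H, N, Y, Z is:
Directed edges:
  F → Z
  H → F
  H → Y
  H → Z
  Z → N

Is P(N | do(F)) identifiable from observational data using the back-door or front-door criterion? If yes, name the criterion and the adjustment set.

P(N|do(F)): backdoor, adjust for {H}.

desc(F)\{F}={N,Z}; candidates ⊆ {H,Y}.
size 0: {}; under {} F still reaches {H,N,Y,Z} ∋ N.
{H}: F⊥N given {H} in G with F→· removed — back-door holds.
P(N|do(F)) = Σ_{H} P(N|F,H)·P(H).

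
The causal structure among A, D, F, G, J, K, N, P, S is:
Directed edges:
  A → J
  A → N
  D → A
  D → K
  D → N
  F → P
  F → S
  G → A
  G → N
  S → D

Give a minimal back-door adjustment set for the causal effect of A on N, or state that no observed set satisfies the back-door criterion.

desc(A)\{A}={J,N}; candidates ⊆ {D,F,G,K,P,S}.
size 0: {}; under {} A still reaches {D,F,G,K,N,P,S} ∋ N.
size 1: {D}, {F}, {G} …(+3); under {D} A still reaches {G,N} ∋ N.
{D,G}: A⊥N given {D,G} in G with A→· removed — back-door holds.

A→N: minimal back-door set {D, G}.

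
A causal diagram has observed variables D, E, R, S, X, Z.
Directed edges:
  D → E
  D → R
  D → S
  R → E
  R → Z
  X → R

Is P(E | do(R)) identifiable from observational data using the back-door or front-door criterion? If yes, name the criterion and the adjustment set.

P(E|do(R)): backdoor, adjust for {D}.

desc(R)\{R}={E,Z}; candidates ⊆ {D,S,X}.
size 0: {}; under {} R still reaches {D,E,S,X} ∋ E.
{D}: R⊥E given {D} in G with R→· removed — back-door holds.
P(E|do(R)) = Σ_{D} P(E|R,D)·P(D).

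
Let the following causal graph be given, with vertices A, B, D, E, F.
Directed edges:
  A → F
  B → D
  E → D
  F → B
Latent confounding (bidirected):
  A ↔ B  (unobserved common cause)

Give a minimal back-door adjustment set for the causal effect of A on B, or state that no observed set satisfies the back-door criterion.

desc(A)\{A}={B,D,F}; candidates ⊆ {E}.
A↔B: latent back-door arc(s) into A.
size 0: {}; under {} A still reaches {B,D} ∋ B.
size 1: {E}; under {E} A still reaches {B,D} ∋ B.
A↔B cannot be blocked by any observed set — no back-door set.

A→B: no observed back-door set.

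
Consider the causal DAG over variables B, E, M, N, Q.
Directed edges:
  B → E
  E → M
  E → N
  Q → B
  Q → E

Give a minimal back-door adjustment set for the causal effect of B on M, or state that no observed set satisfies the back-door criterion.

B→M: minimal back-door set {Q}.

desc(B)\{B}={E,M,N}; candidates ⊆ {Q}.
size 0: {}; under {} B still reaches {E,M,N,Q} ∋ M.
{Q}: B⊥M given {Q} in G with B→· removed — back-door holds.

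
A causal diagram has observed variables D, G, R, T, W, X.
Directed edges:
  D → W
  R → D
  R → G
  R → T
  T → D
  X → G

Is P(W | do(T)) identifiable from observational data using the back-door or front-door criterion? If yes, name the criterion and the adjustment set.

desc(T)\{T}={D,W}; candidates ⊆ {G,R,X}.
size 0: {}; under {} T still reaches {D,G,R,W} ∋ W.
{R}: T⊥W given {R} in G with T→· removed — back-door holds.
P(W|do(T)) = Σ_{R} P(W|T,R)·P(R).

P(W|do(T)): backdoor, adjust for {R}.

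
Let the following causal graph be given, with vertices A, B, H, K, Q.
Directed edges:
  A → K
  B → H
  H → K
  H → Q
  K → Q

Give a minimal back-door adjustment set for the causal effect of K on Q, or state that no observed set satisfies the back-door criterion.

desc(K)\{K}={Q}; candidates ⊆ {A,B,H}.
size 0: {}; under {} K still reaches {A,B,H,Q} ∋ Q.
{H}: K⊥Q given {H} in G with K→· removed — back-door holds.

K→Q: minimal back-door set {H}.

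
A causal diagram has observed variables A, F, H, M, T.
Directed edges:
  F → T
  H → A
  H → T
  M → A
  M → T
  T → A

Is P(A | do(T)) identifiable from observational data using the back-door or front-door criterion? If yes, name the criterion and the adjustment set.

desc(T)\{T}={A}; candidates ⊆ {F,H,M}.
size 0: {}; under {} T still reaches {A,F,H,M} ∋ A.
size 1: {F}, {H}, {M}; under {F} T still reaches {A,H,M} ∋ A.
{H,M}: T⊥A given {H,M} in G with T→· removed — back-door holds.
P(A|do(T)) = Σ_{H,M} P(A|T,H,M)·P(H,M).

P(A|do(T)): backdoor, adjust for {H, M}.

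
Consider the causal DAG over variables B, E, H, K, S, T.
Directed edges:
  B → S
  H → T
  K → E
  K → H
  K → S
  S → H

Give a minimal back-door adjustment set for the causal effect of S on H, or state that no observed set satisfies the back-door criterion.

desc(S)\{S}={H,T}; candidates ⊆ {B,E,K}.
size 0: {}; under {} S still reaches {B,E,H,K,T} ∋ H.
{K}: S⊥H given {K} in G with S→· removed — back-door holds.

S→H: minimal back-door set {K}.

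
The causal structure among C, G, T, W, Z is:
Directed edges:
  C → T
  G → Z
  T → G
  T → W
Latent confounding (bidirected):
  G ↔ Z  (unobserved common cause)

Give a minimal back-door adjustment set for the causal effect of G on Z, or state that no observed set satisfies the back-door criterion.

G→Z: no observed back-door set.

desc(G)\{G}={Z}; candidates ⊆ {C,T,W}.
G↔Z: latent back-door arc(s) into G.
size 0: {}; under {} G still reaches {C,T,W,Z} ∋ Z.
size 1: {C}, {T}, {W}; under {C} G still reaches {T,W,Z} ∋ Z.
size 2: {C,T}, {C,W}, {T,W}; under {C,T} G still reaches {Z} ∋ Z.
G↔Z cannot be blocked by any observed set — no back-door set.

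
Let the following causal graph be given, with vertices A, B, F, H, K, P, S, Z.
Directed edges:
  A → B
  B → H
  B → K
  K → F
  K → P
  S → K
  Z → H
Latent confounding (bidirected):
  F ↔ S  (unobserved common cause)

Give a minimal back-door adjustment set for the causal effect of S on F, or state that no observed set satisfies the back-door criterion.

S→F: no observed back-door set.

desc(S)\{S}={F,K,P}; candidates ⊆ {A,B,H,Z}.
S↔F: latent back-door arc(s) into S.
size 0: {}; under {} S still reaches {F} ∋ F.
size 1: {A}, {B}, {H} …(+1); under {A} S still reaches {F} ∋ F.
size 2: {A,B}, {A,H}, {A,Z} …(+3); under {A,B} S still reaches {F} ∋ F.
S↔F cannot be blocked by any observed set — no back-door set.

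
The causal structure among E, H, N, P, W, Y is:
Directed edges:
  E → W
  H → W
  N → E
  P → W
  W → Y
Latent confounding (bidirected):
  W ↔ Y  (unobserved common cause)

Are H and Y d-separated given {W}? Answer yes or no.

Bayes-Ball from H | {W} reaches {E,N,P,Y}.
Y ∈ reach(H|{W}) ⇒ H ⊥̸ Y | {W}.

No — H and Y are d-connected given {W}.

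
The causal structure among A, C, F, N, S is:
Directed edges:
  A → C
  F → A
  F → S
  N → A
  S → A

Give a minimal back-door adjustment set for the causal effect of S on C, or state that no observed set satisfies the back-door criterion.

desc(S)\{S}={A,C}; candidates ⊆ {F,N}.
size 0: {}; under {} S still reaches {A,C,F} ∋ C.
{F}: S⊥C given {F} in G with S→· removed — back-door holds.

S→C: minimal back-door set {F}.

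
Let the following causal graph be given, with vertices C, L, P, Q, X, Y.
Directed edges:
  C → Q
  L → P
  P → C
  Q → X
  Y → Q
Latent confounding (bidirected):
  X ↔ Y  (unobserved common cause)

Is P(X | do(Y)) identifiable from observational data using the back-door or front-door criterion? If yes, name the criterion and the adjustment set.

P(X|do(Y)): frontdoor, adjust for {Q}.

desc(Y)\{Y}={Q,X}; candidates ⊆ {C,L,P}.
Y↔X: latent back-door arc(s) into Y.
size 0: {}; under {} Y still reaches {X} ∋ X.
size 1: {C}, {L}, {P}; under {C} Y still reaches {X} ∋ X.
size 2: {C,L}, {C,P}, {L,P}; under {C,L} Y still reaches {X} ∋ X.
Y↔X cannot be blocked by any observed set — no back-door set.
{Q}: (i) intercepts every directed Y→X path; (ii) no back-door Y→{Q}; (iii) {Y} blocks every back-door {Q}→X. Front-door holds.
P(X|do(Y)) = Σ_{Q} P(Q|Y) Σ_{Y'} P(X|Q,Y')P(Y').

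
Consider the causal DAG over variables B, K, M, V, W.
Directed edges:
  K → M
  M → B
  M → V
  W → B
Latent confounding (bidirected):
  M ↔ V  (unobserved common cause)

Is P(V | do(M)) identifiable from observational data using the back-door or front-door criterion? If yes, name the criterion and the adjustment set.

desc(M)\{M}={B,V}; candidates ⊆ {K,W}.
M↔V: latent back-door arc(s) into M.
size 0: {}; under {} M still reaches {K,V} ∋ V.
size 1: {K}, {W}; under {K} M still reaches {V} ∋ V.
size 2: {K,W}; under {K,W} M still reaches {V} ∋ V.
M↔V cannot be blocked by any observed set — no back-door set.
No mediator lies on a directed M→…→V path.
Neither criterion identifies P(V|do(M)) in this graph.

P(V|do(M)): not identifiable (no BD/FD set).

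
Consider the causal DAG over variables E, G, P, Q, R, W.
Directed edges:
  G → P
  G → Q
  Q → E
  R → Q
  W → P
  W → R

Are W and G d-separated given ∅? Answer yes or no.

Bayes-Ball from W | ∅ reaches {E,P,Q,R}.
G ∉ reach(W|∅) ⇒ W ⊥ G | ∅.

Yes — W ⊥ G | ∅.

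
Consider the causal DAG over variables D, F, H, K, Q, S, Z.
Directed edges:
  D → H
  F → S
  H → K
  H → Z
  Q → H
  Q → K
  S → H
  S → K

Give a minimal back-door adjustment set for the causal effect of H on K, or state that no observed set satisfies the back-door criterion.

desc(H)\{H}={K,Z}; candidates ⊆ {D,F,Q,S}.
size 0: {}; under {} H still reaches {D,F,K,Q,S} ∋ K.
size 1: {D}, {F}, {Q} …(+1); under {D} H still reaches {F,K,Q,S} ∋ K.
{Q,S}: H⊥K given {Q,S} in G with H→· removed — back-door holds.

H→K: minimal back-door set {Q, S}.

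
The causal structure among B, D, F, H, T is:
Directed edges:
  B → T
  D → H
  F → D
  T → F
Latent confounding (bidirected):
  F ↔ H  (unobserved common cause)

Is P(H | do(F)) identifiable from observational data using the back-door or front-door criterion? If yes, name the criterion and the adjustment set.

desc(F)\{F}={D,H}; candidates ⊆ {B,T}.
F↔H: latent back-door arc(s) into F.
size 0: {}; under {} F still reaches {B,H,T} ∋ H.
size 1: {B}, {T}; under {B} F still reaches {H,T} ∋ H.
size 2: {B,T}; under {B,T} F still reaches {H} ∋ H.
F↔H cannot be blocked by any observed set — no back-door set.
{D}: (i) intercepts every directed F→H path; (ii) no back-door F→{D}; (iii) {F} blocks every back-door {D}→H. Front-door holds.
P(H|do(F)) = Σ_{D} P(D|F) Σ_{F'} P(H|D,F')P(F').

P(H|do(F)): frontdoor, adjust for {D}.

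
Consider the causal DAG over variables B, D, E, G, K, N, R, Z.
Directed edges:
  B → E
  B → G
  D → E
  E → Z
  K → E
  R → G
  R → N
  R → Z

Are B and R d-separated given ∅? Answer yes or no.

Bayes-Ball from B | ∅ reaches {E,G,Z}.
R ∉ reach(B|∅) ⇒ B ⊥ R | ∅.

Yes — B ⊥ R | ∅.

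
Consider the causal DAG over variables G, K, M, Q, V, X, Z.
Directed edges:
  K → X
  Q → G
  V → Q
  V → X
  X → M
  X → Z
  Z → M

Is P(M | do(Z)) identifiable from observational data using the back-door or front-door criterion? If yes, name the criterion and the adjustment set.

desc(Z)\{Z}={M}; candidates ⊆ {G,K,Q,V,X}.
size 0: {}; under {} Z still reaches {G,K,M,Q,V,X} ∋ M.
{X}: Z⊥M given {X} in G with Z→· removed — back-door holds.
P(M|do(Z)) = Σ_{X} P(M|Z,X)·P(X).

P(M|do(Z)): backdoor, adjust for {X}.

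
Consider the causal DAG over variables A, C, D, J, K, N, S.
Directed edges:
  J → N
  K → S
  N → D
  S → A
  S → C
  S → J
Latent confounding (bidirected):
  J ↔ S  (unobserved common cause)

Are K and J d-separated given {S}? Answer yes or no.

Bayes-Ball from K | {S} reaches {D,J,N}.
J ∈ reach(K|{S}) ⇒ K ⊥̸ J | {S}.

No — K and J are d-connected given {S}.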